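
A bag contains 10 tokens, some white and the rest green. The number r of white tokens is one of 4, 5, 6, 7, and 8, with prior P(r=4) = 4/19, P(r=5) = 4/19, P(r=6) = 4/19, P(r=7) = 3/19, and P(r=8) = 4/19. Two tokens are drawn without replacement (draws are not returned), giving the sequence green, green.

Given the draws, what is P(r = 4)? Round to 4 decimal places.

Under each hypothesis, the probability of the observed sequence is: P(data | r = 4) = (6/10)(5/9) = 1/3; P(data | r = 5) = (5/10)(4/9) = 2/9; P(data | r = 6) = (4/10)(3/9) = 2/15; P(data | r = 7) = (3/10)(2/9) = 1/15; P(data | r = 8) = (2/10)(1/9) = 1/45.
Multiplying each by its prior: 4/19 · 1/3 = 4/57, 4/19 · 2/9 = 8/171, 4/19 · 2/15 = 8/285, 3/19 · 1/15 = 1/95, 4/19 · 1/45 = 4/855; these sum to 137/855.
Hence P(r = 4 | data) = (4/57) / (137/855) = 60/137.

0.4380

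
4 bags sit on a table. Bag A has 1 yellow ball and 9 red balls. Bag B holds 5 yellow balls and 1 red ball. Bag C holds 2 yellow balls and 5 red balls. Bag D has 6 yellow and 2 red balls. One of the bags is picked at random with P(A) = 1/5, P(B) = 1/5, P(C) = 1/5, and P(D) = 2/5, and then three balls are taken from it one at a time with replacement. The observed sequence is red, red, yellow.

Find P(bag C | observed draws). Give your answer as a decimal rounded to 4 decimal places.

0.4242

Under each hypothesis, the probability of the observed sequence is: P(data | bag A) = (9/10)(9/10)(1/10) = 0.081; P(data | bag B) = (1/6)(1/6)(5/6) = 0.023148; P(data | bag C) = (5/7)(5/7)(2/7) = 0.14577; P(data | bag D) = (2/8)(2/8)(6/8) = 0.046875.
Multiplying each by its prior: 1/5 · 0.081 = 0.0162, 1/5 · 0.023148 = 0.0046296, 1/5 · 0.14577 = 0.029155, 2/5 · 0.046875 = 0.01875; these sum to 0.068734.
So P(bag C | data) = (0.029155) / (0.068734) = 0.42416.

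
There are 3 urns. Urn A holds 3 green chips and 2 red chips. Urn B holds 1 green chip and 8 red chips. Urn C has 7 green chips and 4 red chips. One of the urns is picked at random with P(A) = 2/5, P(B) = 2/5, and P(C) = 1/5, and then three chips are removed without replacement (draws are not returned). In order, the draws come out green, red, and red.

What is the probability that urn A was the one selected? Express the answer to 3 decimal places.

0.394

The likelihood of the observed sequence under each hypothesis: P(data | urn A) = (3/5)(2/4)(1/3) = 0.1; P(data | urn B) = (1/9)(8/8)(7/7) = 0.11111; P(data | urn C) = (7/11)(4/10)(3/9) = 0.084848.
Multiplying each by its prior: 2/5 · 0.1 = 0.04, 2/5 · 0.11111 = 0.044444, 1/5 · 0.084848 = 0.01697; with total 0.10141.
Hence P(urn A | data) = (0.04) / (0.10141) = 0.39442.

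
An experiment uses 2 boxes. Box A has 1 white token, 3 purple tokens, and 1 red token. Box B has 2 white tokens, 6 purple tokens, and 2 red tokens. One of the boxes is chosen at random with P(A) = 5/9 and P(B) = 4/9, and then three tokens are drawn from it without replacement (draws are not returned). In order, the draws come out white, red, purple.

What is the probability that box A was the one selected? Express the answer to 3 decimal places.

The likelihood of the observed sequence under each hypothesis: P(data | box A) = (1/5)(1/4)(3/3) = 1/20; P(data | box B) = (2/10)(2/9)(6/8) = 1/30.
Multiplying each by its prior: 5/9 · 1/20 = 1/36, 4/9 · 1/30 = 2/135; these sum to 23/540.
Hence P(box A | data) = (1/36) / (23/540) = 15/23.

0.652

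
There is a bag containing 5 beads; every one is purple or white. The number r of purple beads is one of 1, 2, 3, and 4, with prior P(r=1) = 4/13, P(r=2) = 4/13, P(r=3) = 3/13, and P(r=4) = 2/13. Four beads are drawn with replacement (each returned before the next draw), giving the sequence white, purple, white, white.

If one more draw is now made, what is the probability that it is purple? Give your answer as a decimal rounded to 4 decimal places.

0.3391

The likelihood of the observed sequence under each hypothesis: P(data | r = 1) = (4/5)(1/5)(4/5)(4/5) = 0.1024; P(data | r = 2) = (3/5)(2/5)(3/5)(3/5) = 0.0864; P(data | r = 3) = (2/5)(3/5)(2/5)(2/5) = 0.0384; P(data | r = 4) = (1/5)(4/5)(1/5)(1/5) = 0.0064.
Weighting by the prior gives 4/13 · 0.1024 = 0.031508, 4/13 · 0.0864 = 0.026585, 3/13 · 0.0384 = 0.0088615, 2/13 · 0.0064 = 0.00098462; these sum to 0.067938.
Dividing through by the total gives posterior P(r = 1 | data) = 0.46377, P(r = 2 | data) = 0.3913, P(r = 3 | data) = 0.13043, P(r = 4 | data) = 0.014493.
The predictive probability is P(purple next | data) = (1/5)(0.46377) + (2/5)(0.3913) + (3/5)(0.13043) + (4/5)(0.014493) = 0.33913.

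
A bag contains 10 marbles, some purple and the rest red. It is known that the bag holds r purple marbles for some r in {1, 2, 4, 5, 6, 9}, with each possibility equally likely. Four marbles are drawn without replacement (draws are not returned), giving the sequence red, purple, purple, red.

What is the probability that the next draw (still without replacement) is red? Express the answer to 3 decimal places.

Under each hypothesis, the probability of the observed sequence is: P(data | r = 1) = (9/10)(1/9)(0/8) = 0; P(data | r = 2) = (8/10)(2/9)(1/8)(7/7) = 1/45; P(data | r = 4) = (6/10)(4/9)(3/8)(5/7) = 1/14; P(data | r = 5) = (5/10)(5/9)(4/8)(4/7) = 5/63; P(data | r = 6) = (4/10)(6/9)(5/8)(3/7) = 1/14; P(data | r = 9) = (1/10)(9/9)(8/8)(0/7) = 0.
The prior-weighted likelihoods are 1/6 · 0 = 0, 1/6 · 1/45 = 1/270, 1/6 · 1/14 = 1/84, 1/6 · 5/63 = 5/378, 1/6 · 1/14 = 1/84, 1/6 · 0 = 0; these sum to 11/270.
The posterior is then P(r = 1 | data) = 0, P(r = 2 | data) = 1/11, P(r = 4 | data) = 45/154, P(r = 5 | data) = 25/77, P(r = 6 | data) = 45/154, P(r = 9 | data) = 0.
So P(red next | data) = Σ P(red next | H) P(H | data) = (1)(1/11) + (2/3)(45/154) + (1/2)(25/77) + (1/3)(45/154) = 6/11.

0.545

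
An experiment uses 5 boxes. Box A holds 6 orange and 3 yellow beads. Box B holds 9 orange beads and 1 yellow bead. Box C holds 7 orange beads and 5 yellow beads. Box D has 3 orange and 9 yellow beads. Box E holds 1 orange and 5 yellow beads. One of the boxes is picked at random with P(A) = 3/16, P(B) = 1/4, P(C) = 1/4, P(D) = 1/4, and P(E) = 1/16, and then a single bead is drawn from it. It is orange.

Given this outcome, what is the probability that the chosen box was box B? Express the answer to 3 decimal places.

0.396

Under each hypothesis, the probability of this draw is: P(data | box A) = (6/9) = 2/3; P(data | box B) = (9/10) = 9/10; P(data | box C) = (7/12) = 7/12; P(data | box D) = (3/12) = 1/4; P(data | box E) = (1/6) = 1/6.
Multiplying each by its prior: 3/16 · 2/3 = 1/8, 1/4 · 9/10 = 9/40, 1/4 · 7/12 = 7/48, 1/4 · 1/4 = 1/16, 1/16 · 1/6 = 1/96; summing to 91/160.
Hence P(box B | data) = (9/40) / (91/160) = 36/91.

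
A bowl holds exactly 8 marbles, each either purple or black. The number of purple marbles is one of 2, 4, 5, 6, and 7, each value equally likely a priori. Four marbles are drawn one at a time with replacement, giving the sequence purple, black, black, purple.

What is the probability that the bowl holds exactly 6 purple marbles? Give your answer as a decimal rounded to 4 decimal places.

For each hypothesis, P(data | H) works out to: P(data | r = 2) = (2/8)(6/8)(6/8)(2/8) = 0.035156; P(data | r = 4) = (4/8)(4/8)(4/8)(4/8) = 0.0625; P(data | r = 5) = (5/8)(3/8)(3/8)(5/8) = 0.054932; P(data | r = 6) = (6/8)(2/8)(2/8)(6/8) = 0.035156; P(data | r = 7) = (7/8)(1/8)(1/8)(7/8) = 0.011963.
Weighting by the prior gives 1/5 · 0.035156 = 0.0070313, 1/5 · 0.0625 = 0.0125, 1/5 · 0.054932 = 0.010986, 1/5 · 0.035156 = 0.0070313, 1/5 · 0.011963 = 0.0023926; these sum to 0.039941.
By Bayes' rule, P(r = 6 | data) = (0.0070313) / (0.039941) = 0.17604.

0.1760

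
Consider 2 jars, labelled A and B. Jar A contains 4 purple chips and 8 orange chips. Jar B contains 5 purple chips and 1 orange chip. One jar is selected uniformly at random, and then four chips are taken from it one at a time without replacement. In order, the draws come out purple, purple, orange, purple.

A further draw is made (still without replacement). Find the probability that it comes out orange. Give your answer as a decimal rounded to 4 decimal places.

The likelihood of the observed sequence under each hypothesis: P(data | jar A) = (4/12)(3/11)(8/10)(2/9) = 0.016162; P(data | jar B) = (5/6)(4/5)(1/4)(3/3) = 0.16667.
The prior-weighted likelihoods are 1/2 · 0.016162 = 0.0080808, 1/2 · 0.16667 = 0.083333; with total 0.091414.
Dividing through by the total gives posterior P(jar A | data) = 0.088398, P(jar B | data) = 0.9116.
So P(orange next | data) = Σ P(orange next | H) P(H | data) = (7/8)(0.088398) + (0)(0.9116) = 0.077348.

0.0773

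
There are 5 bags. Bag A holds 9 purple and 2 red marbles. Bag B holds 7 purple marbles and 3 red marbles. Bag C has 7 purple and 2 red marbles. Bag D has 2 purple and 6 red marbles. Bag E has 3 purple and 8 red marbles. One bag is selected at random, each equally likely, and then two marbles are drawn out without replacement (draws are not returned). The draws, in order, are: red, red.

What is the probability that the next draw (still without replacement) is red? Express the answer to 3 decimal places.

0.609

The likelihood of the observed sequence under each hypothesis: P(data | bag A) = (2/11)(1/10) = 0.018182; P(data | bag B) = (3/10)(2/9) = 0.066667; P(data | bag C) = (2/9)(1/8) = 0.027778; P(data | bag D) = (6/8)(5/7) = 0.53571; P(data | bag E) = (8/11)(7/10) = 0.50909.
The prior-weighted likelihoods are 1/5 · 0.018182 = 0.0036364, 1/5 · 0.066667 = 0.013333, 1/5 · 0.027778 = 0.0055556, 1/5 · 0.53571 = 0.10714, 1/5 · 0.50909 = 0.10182; these sum to 0.23149.
Normalising, the posterior is P(bag A | data) = 0.015709, P(bag B | data) = 0.057599, P(bag C | data) = 0.024, P(bag D | data) = 0.46285, P(bag E | data) = 0.43985.
Averaging over the posterior, P(red next | data) = (0)(0.015709) + (1/8)(0.057599) + (0)(0.024) + (2/3)(0.46285) + (2/3)(0.43985) = 0.609.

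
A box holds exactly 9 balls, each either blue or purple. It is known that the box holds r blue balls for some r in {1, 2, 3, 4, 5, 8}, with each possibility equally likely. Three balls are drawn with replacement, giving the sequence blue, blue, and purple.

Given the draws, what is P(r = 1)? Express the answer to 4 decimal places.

The likelihood of the observed sequence under each hypothesis: P(data | r = 1) = (1/9)(1/9)(8/9) = 0.010974; P(data | r = 2) = (2/9)(2/9)(7/9) = 0.038409; P(data | r = 3) = (3/9)(3/9)(6/9) = 0.074074; P(data | r = 4) = (4/9)(4/9)(5/9) = 0.10974; P(data | r = 5) = (5/9)(5/9)(4/9) = 0.13717; P(data | r = 8) = (8/9)(8/9)(1/9) = 0.087791.
The prior-weighted likelihoods are 1/6 · 0.010974 = 0.001829, 1/6 · 0.038409 = 0.0064015, 1/6 · 0.074074 = 0.012346, 1/6 · 0.10974 = 0.01829, 1/6 · 0.13717 = 0.022862, 1/6 · 0.087791 = 0.014632; these sum to 0.07636.
So P(r = 1 | data) = (0.001829) / (0.07636) = 0.023952.

0.0240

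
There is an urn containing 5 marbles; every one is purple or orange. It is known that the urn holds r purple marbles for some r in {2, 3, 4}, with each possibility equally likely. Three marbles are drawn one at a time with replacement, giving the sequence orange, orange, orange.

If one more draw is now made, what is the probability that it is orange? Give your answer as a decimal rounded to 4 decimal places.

Under each hypothesis, the probability of the observed sequence is: P(data | r = 2) = (3/5)(3/5)(3/5) = 27/125; P(data | r = 3) = (2/5)(2/5)(2/5) = 8/125; P(data | r = 4) = (1/5)(1/5)(1/5) = 1/125.
The prior-weighted likelihoods are 1/3 · 27/125 = 9/125, 1/3 · 8/125 = 8/375, 1/3 · 1/125 = 1/375; summing to 12/125.
Dividing through by the total gives posterior P(r = 2 | data) = 3/4, P(r = 3 | data) = 2/9, P(r = 4 | data) = 1/36.
So P(orange next | data) = Σ P(orange next | H) P(H | data) = (3/5)(3/4) + (2/5)(2/9) + (1/5)(1/36) = 49/90.

0.5444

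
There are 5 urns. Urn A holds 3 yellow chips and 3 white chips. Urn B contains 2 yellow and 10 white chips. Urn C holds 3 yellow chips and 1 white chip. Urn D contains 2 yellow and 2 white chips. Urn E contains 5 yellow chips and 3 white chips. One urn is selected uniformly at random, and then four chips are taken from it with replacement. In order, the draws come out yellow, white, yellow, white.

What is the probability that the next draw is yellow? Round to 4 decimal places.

Under each hypothesis, the probability of the observed sequence is: P(data | urn A) = (3/6)(3/6)(3/6)(3/6) = 0.0625; P(data | urn B) = (2/12)(10/12)(2/12)(10/12) = 0.01929; P(data | urn C) = (3/4)(1/4)(3/4)(1/4) = 0.035156; P(data | urn D) = (2/4)(2/4)(2/4)(2/4) = 0.0625; P(data | urn E) = (5/8)(3/8)(5/8)(3/8) = 0.054932.
Multiplying each by its prior: 1/5 · 0.0625 = 0.0125, 1/5 · 0.01929 = 0.003858, 1/5 · 0.035156 = 0.0070313, 1/5 · 0.0625 = 0.0125, 1/5 · 0.054932 = 0.010986; summing to 0.046876.
Dividing through by the total gives posterior P(urn A | data) = 0.26666, P(urn B | data) = 0.082303, P(urn C | data) = 0.15, P(urn D | data) = 0.26666, P(urn E | data) = 0.23437.
Averaging over the posterior, P(yellow next | data) = (1/2)(0.26666) + (1/6)(0.082303) + (3/4)(0.15) + (1/2)(0.26666) + (5/8)(0.23437) = 0.53936.

0.5394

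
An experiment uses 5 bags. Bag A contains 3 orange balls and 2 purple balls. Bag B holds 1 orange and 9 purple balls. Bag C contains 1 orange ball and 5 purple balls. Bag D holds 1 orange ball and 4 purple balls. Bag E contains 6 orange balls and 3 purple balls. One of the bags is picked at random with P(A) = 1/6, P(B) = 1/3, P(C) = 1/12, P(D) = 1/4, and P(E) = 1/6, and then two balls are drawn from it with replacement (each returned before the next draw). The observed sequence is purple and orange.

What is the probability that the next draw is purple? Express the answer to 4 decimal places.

The likelihood of the observed sequence under each hypothesis: P(data | bag A) = (2/5)(3/5) = 0.24; P(data | bag B) = (9/10)(1/10) = 0.09; P(data | bag C) = (5/6)(1/6) = 0.13889; P(data | bag D) = (4/5)(1/5) = 0.16; P(data | bag E) = (3/9)(6/9) = 0.22222.
Weighting by the prior gives 1/6 · 0.24 = 0.04, 1/3 · 0.09 = 0.03, 1/12 · 0.13889 = 0.011574, 1/4 · 0.16 = 0.04, 1/6 · 0.22222 = 0.037037; summing to 0.15861.
Dividing through by the total gives posterior P(bag A | data) = 0.25219, P(bag B | data) = 0.18914, P(bag C | data) = 0.072971, P(bag D | data) = 0.25219, P(bag E | data) = 0.23351.
The predictive probability is P(purple next | data) = (2/5)(0.25219) + (9/10)(0.18914) + (5/6)(0.072971) + (4/5)(0.25219) + (1/3)(0.23351) = 0.6115.

0.6115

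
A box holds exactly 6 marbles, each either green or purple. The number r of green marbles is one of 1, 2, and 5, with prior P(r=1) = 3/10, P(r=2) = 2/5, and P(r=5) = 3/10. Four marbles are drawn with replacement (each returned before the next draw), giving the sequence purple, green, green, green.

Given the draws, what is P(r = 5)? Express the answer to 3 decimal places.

0.724

The likelihood of the observed sequence under each hypothesis: P(data | r = 1) = (5/6)(1/6)(1/6)(1/6) = 0.003858; P(data | r = 2) = (4/6)(2/6)(2/6)(2/6) = 0.024691; P(data | r = 5) = (1/6)(5/6)(5/6)(5/6) = 0.096451.
Weighting by the prior gives 3/10 · 0.003858 = 0.0011574, 2/5 · 0.024691 = 0.0098765, 3/10 · 0.096451 = 0.028935; with total 0.039969.
Hence P(r = 5 | data) = (0.028935) / (0.039969) = 0.72394.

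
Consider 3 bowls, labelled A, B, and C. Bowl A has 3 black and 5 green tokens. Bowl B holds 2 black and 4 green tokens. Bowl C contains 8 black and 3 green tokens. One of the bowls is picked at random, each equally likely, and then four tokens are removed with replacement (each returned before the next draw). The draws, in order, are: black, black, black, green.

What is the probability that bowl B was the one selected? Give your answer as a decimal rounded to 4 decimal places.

0.1519

For each hypothesis, P(data | H) works out to: P(data | bowl A) = (3/8)(3/8)(3/8)(5/8) = 0.032959; P(data | bowl B) = (2/6)(2/6)(2/6)(4/6) = 0.024691; P(data | bowl C) = (8/11)(8/11)(8/11)(3/11) = 0.10491.
Multiplying each by its prior: 1/3 · 0.032959 = 0.010986, 1/3 · 0.024691 = 0.0082305, 1/3 · 0.10491 = 0.03497; these sum to 0.054187.
Hence P(bowl B | data) = (0.0082305) / (0.054187) = 0.15189.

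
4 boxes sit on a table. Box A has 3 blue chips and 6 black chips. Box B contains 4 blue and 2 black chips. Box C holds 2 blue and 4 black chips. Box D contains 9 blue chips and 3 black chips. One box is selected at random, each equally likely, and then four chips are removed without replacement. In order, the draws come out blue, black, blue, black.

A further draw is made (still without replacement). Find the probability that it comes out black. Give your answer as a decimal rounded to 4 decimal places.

0.5184

Compute the likelihood of the observed sequence for each case: P(data | box A) = (3/9)(6/8)(2/7)(5/6) = 0.059524; P(data | box B) = (4/6)(2/5)(3/4)(1/3) = 0.066667; P(data | box C) = (2/6)(4/5)(1/4)(3/3) = 0.066667; P(data | box D) = (9/12)(3/11)(8/10)(2/9) = 0.036364.
Weighting by the prior gives 1/4 · 0.059524 = 0.014881, 1/4 · 0.066667 = 0.016667, 1/4 · 0.066667 = 0.016667, 1/4 · 0.036364 = 0.0090909; these sum to 0.057305.
Dividing through by the total gives posterior P(box A | data) = 0.25968, P(box B | data) = 0.29084, P(box C | data) = 0.29084, P(box D | data) = 0.15864.
Averaging over the posterior, P(black next | data) = (4/5)(0.25968) + (0)(0.29084) + (1)(0.29084) + (1/8)(0.15864) = 0.51841.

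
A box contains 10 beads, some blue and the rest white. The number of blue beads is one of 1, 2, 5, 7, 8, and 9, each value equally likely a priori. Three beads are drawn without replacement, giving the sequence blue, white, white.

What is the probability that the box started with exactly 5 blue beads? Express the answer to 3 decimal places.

Compute the likelihood of the observed sequence for each case: P(data | r = 1) = (1/10)(9/9)(8/8) = 1/10; P(data | r = 2) = (2/10)(8/9)(7/8) = 7/45; P(data | r = 5) = (5/10)(5/9)(4/8) = 5/36; P(data | r = 7) = (7/10)(3/9)(2/8) = 7/120; P(data | r = 8) = (8/10)(2/9)(1/8) = 1/45; P(data | r = 9) = (9/10)(1/9)(0/8) = 0.
Multiplying each by its prior: 1/6 · 1/10 = 1/60, 1/6 · 7/45 = 7/270, 1/6 · 5/36 = 5/216, 1/6 · 7/120 = 7/720, 1/6 · 1/45 = 1/270, 1/6 · 0 = 0; these sum to 19/240.
So P(r = 5 | data) = (5/216) / (19/240) = 50/171.

0.292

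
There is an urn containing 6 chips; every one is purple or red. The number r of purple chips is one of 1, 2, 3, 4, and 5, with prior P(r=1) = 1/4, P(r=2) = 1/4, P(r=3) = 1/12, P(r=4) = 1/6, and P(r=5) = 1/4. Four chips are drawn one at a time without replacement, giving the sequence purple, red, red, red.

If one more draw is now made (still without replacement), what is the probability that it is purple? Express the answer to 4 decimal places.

Under each hypothesis, the probability of the observed sequence is: P(data | r = 1) = (1/6)(5/5)(4/4)(3/3) = 1/6; P(data | r = 2) = (2/6)(4/5)(3/4)(2/3) = 2/15; P(data | r = 3) = (3/6)(3/5)(2/4)(1/3) = 1/20; P(data | r = 4) = (4/6)(2/5)(1/4)(0/3) = 0; P(data | r = 5) = (5/6)(1/5)(0/4) = 0.
The prior-weighted likelihoods are 1/4 · 1/6 = 1/24, 1/4 · 2/15 = 1/30, 1/12 · 1/20 = 1/240, 1/6 · 0 = 0, 1/4 · 0 = 0; summing to 19/240.
Normalising, the posterior is P(r = 1 | data) = 10/19, P(r = 2 | data) = 8/19, P(r = 3 | data) = 1/19, P(r = 4 | data) = 0, P(r = 5 | data) = 0.
Averaging over the posterior, P(purple next | data) = (0)(10/19) + (1/2)(8/19) + (1)(1/19) = 5/19.

0.2632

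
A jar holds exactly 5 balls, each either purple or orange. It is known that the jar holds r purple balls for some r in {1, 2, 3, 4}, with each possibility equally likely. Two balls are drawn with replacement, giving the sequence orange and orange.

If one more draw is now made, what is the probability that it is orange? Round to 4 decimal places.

0.6667

Compute the likelihood of the observed sequence for each case: P(data | r = 1) = (4/5)(4/5) = 16/25; P(data | r = 2) = (3/5)(3/5) = 9/25; P(data | r = 3) = (2/5)(2/5) = 4/25; P(data | r = 4) = (1/5)(1/5) = 1/25.
Multiplying each by its prior: 1/4 · 16/25 = 4/25, 1/4 · 9/25 = 9/100, 1/4 · 4/25 = 1/25, 1/4 · 1/25 = 1/100; with total 3/10.
Dividing through by the total gives posterior P(r = 1 | data) = 8/15, P(r = 2 | data) = 3/10, P(r = 3 | data) = 2/15, P(r = 4 | data) = 1/30.
Averaging over the posterior, P(orange next | data) = (4/5)(8/15) + (3/5)(3/10) + (2/5)(2/15) + (1/5)(1/30) = 2/3.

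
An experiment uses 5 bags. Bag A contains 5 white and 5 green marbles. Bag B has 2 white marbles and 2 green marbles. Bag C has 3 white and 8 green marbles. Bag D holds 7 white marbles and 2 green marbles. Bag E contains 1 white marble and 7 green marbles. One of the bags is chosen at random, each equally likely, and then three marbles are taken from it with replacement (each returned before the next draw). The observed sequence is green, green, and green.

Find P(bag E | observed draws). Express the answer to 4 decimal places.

0.5092

The likelihood of the observed sequence under each hypothesis: P(data | bag A) = (5/10)(5/10)(5/10) = 0.125; P(data | bag B) = (2/4)(2/4)(2/4) = 0.125; P(data | bag C) = (8/11)(8/11)(8/11) = 0.38467; P(data | bag D) = (2/9)(2/9)(2/9) = 0.010974; P(data | bag E) = (7/8)(7/8)(7/8) = 0.66992.
Multiplying each by its prior: 1/5 · 0.125 = 0.025, 1/5 · 0.125 = 0.025, 1/5 · 0.38467 = 0.076935, 1/5 · 0.010974 = 0.0021948, 1/5 · 0.66992 = 0.13398; these sum to 0.26311.
Hence P(bag E | data) = (0.13398) / (0.26311) = 0.50923.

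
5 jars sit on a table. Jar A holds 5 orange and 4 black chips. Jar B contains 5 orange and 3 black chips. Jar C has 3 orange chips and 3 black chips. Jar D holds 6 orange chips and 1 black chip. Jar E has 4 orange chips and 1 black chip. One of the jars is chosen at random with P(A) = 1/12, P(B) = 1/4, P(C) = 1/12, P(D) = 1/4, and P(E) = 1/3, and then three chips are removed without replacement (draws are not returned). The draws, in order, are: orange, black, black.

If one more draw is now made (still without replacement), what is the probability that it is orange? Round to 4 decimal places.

0.7332

Compute the likelihood of the observed sequence for each case: P(data | jar A) = (5/9)(4/8)(3/7) = 0.11905; P(data | jar B) = (5/8)(3/7)(2/6) = 0.089286; P(data | jar C) = (3/6)(3/5)(2/4) = 0.15; P(data | jar D) = (6/7)(1/6)(0/5) = 0; P(data | jar E) = (4/5)(1/4)(0/3) = 0.
Multiplying each by its prior: 1/12 · 0.11905 = 0.0099206, 1/4 · 0.089286 = 0.022321, 1/12 · 0.15 = 0.0125, 1/4 · 0 = 0, 1/3 · 0 = 0; summing to 0.044742.
The posterior is then P(jar A | data) = 0.22173, P(jar B | data) = 0.49889, P(jar C | data) = 0.27938, P(jar D | data) = 0, P(jar E | data) = 0.
The predictive probability is P(orange next | data) = (2/3)(0.22173) + (4/5)(0.49889) + (2/3)(0.27938) = 0.73319.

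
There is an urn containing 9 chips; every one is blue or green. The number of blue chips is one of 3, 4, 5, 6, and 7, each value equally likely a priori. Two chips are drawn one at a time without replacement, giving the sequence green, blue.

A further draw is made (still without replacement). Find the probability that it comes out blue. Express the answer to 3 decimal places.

0.556

The likelihood of the observed sequence under each hypothesis: P(data | r = 3) = (6/9)(3/8) = 1/4; P(data | r = 4) = (5/9)(4/8) = 5/18; P(data | r = 5) = (4/9)(5/8) = 5/18; P(data | r = 6) = (3/9)(6/8) = 1/4; P(data | r = 7) = (2/9)(7/8) = 7/36.
Multiplying each by its prior: 1/5 · 1/4 = 1/20, 1/5 · 5/18 = 1/18, 1/5 · 5/18 = 1/18, 1/5 · 1/4 = 1/20, 1/5 · 7/36 = 7/180; these sum to 1/4.
Dividing through by the total gives posterior P(r = 3 | data) = 1/5, P(r = 4 | data) = 2/9, P(r = 5 | data) = 2/9, P(r = 6 | data) = 1/5, P(r = 7 | data) = 7/45.
Averaging over the posterior, P(blue next | data) = (2/7)(1/5) + (3/7)(2/9) + (4/7)(2/9) + (5/7)(1/5) + (6/7)(7/45) = 5/9.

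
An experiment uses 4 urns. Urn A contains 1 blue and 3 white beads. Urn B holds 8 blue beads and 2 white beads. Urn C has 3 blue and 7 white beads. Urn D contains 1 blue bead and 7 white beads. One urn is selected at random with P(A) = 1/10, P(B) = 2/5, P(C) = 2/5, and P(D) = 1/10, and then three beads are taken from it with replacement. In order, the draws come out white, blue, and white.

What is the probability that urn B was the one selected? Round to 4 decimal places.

Compute the likelihood of the observed sequence for each case: P(data | urn A) = (3/4)(1/4)(3/4) = 0.14062; P(data | urn B) = (2/10)(8/10)(2/10) = 0.032; P(data | urn C) = (7/10)(3/10)(7/10) = 0.147; P(data | urn D) = (7/8)(1/8)(7/8) = 0.095703.
The prior-weighted likelihoods are 1/10 · 0.14062 = 0.014063, 2/5 · 0.032 = 0.0128, 2/5 · 0.147 = 0.0588, 1/10 · 0.095703 = 0.0095703; these sum to 0.095233.
By Bayes' rule, P(urn B | data) = (0.0128) / (0.095233) = 0.13441.

0.1344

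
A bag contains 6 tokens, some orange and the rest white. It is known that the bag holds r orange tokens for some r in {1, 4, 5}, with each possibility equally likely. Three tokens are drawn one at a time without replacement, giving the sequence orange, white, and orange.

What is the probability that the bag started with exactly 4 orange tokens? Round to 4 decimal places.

0.5455

For each hypothesis, P(data | H) works out to: P(data | r = 1) = (1/6)(5/5)(0/4) = 0; P(data | r = 4) = (4/6)(2/5)(3/4) = 1/5; P(data | r = 5) = (5/6)(1/5)(4/4) = 1/6.
The prior-weighted likelihoods are 1/3 · 0 = 0, 1/3 · 1/5 = 1/15, 1/3 · 1/6 = 1/18; with total 11/90.
So P(r = 4 | data) = (1/15) / (11/90) = 6/11.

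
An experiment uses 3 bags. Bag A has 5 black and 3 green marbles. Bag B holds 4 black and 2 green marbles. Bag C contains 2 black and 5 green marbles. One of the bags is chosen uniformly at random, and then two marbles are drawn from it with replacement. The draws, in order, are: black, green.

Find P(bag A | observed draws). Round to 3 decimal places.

The likelihood of the observed sequence under each hypothesis: P(data | bag A) = (5/8)(3/8) = 0.23438; P(data | bag B) = (4/6)(2/6) = 0.22222; P(data | bag C) = (2/7)(5/7) = 0.20408.
Multiplying each by its prior: 1/3 · 0.23438 = 0.078125, 1/3 · 0.22222 = 0.074074, 1/3 · 0.20408 = 0.068027; summing to 0.22023.
Hence P(bag A | data) = (0.078125) / (0.22023) = 0.35475.

0.355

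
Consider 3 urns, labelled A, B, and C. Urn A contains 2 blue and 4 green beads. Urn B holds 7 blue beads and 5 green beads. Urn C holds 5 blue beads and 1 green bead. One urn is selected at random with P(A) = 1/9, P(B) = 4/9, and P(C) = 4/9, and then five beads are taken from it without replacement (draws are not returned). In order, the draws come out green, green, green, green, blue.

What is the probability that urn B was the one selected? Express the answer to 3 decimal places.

0.347

For each hypothesis, P(data | H) works out to: P(data | urn A) = (4/6)(3/5)(2/4)(1/3)(2/2) = 0.066667; P(data | urn B) = (5/12)(4/11)(3/10)(2/9)(7/8) = 0.0088384; P(data | urn C) = (1/6)(0/5) = 0.
Weighting by the prior gives 1/9 · 0.066667 = 0.0074074, 4/9 · 0.0088384 = 0.0039282, 4/9 · 0 = 0; these sum to 0.011336.
Therefore the posterior P(urn B | data) = (0.0039282) / (0.011336) = 0.34653.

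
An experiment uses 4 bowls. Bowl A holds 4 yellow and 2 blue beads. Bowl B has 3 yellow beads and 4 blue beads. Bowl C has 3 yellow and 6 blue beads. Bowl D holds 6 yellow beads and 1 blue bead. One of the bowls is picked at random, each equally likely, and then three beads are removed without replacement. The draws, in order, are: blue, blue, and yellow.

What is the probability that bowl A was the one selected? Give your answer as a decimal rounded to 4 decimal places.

0.1600

The likelihood of the observed sequence under each hypothesis: P(data | bowl A) = (2/6)(1/5)(4/4) = 1/15; P(data | bowl B) = (4/7)(3/6)(3/5) = 6/35; P(data | bowl C) = (6/9)(5/8)(3/7) = 5/28; P(data | bowl D) = (1/7)(0/6) = 0.
Weighting by the prior gives 1/4 · 1/15 = 1/60, 1/4 · 6/35 = 3/70, 1/4 · 5/28 = 5/112, 1/4 · 0 = 0; these sum to 5/48.
Therefore the posterior P(bowl A | data) = (1/60) / (5/48) = 4/25.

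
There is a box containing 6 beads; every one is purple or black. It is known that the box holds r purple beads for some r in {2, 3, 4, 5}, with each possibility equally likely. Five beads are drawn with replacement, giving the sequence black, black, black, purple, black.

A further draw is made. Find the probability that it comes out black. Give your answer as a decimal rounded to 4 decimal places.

0.5886

Under each hypothesis, the probability of the observed sequence is: P(data | r = 2) = (4/6)(4/6)(4/6)(2/6)(4/6) = 0.065844; P(data | r = 3) = (3/6)(3/6)(3/6)(3/6)(3/6) = 0.03125; P(data | r = 4) = (2/6)(2/6)(2/6)(4/6)(2/6) = 0.0082305; P(data | r = 5) = (1/6)(1/6)(1/6)(5/6)(1/6) = 0.000643.
The prior-weighted likelihoods are 1/4 · 0.065844 = 0.016461, 1/4 · 0.03125 = 0.0078125, 1/4 · 0.0082305 = 0.0020576, 1/4 · 0.000643 = 0.00016075; summing to 0.026492.
Dividing through by the total gives posterior P(r = 2 | data) = 0.62136, P(r = 3 | data) = 0.2949, P(r = 4 | data) = 0.07767, P(r = 5 | data) = 0.006068.
So P(black next | data) = Σ P(black next | H) P(H | data) = (2/3)(0.62136) + (1/2)(0.2949) + (1/3)(0.07767) + (1/6)(0.006068) = 0.58859.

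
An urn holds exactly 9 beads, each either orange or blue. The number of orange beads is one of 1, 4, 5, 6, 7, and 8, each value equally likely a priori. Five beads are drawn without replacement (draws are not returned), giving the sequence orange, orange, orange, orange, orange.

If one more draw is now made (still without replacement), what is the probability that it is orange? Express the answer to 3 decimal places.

0.643

Compute the likelihood of the observed sequence for each case: P(data | r = 1) = (1/9)(0/8) = 0; P(data | r = 4) = (4/9)(3/8)(2/7)(1/6)(0/5) = 0; P(data | r = 5) = (5/9)(4/8)(3/7)(2/6)(1/5) = 1/126; P(data | r = 6) = (6/9)(5/8)(4/7)(3/6)(2/5) = 1/21; P(data | r = 7) = (7/9)(6/8)(5/7)(4/6)(3/5) = 1/6; P(data | r = 8) = (8/9)(7/8)(6/7)(5/6)(4/5) = 4/9.
The prior-weighted likelihoods are 1/6 · 0 = 0, 1/6 · 0 = 0, 1/6 · 1/126 = 1/756, 1/6 · 1/21 = 1/126, 1/6 · 1/6 = 1/36, 1/6 · 4/9 = 2/27; with total 1/9.
Dividing through by the total gives posterior P(r = 1 | data) = 0, P(r = 4 | data) = 0, P(r = 5 | data) = 1/84, P(r = 6 | data) = 1/14, P(r = 7 | data) = 1/4, P(r = 8 | data) = 2/3.
So P(orange next | data) = Σ P(orange next | H) P(H | data) = (0)(1/84) + (1/4)(1/14) + (1/2)(1/4) + (3/4)(2/3) = 9/14.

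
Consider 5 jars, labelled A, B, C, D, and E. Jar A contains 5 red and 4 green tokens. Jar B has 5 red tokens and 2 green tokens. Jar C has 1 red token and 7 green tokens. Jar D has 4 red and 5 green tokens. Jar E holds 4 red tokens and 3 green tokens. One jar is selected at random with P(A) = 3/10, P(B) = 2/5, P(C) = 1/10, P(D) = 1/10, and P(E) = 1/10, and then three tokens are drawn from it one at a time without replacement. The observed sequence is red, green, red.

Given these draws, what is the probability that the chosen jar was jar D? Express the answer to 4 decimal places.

Compute the likelihood of the observed sequence for each case: P(data | jar A) = (5/9)(4/8)(4/7) = 10/63; P(data | jar B) = (5/7)(2/6)(4/5) = 4/21; P(data | jar C) = (1/8)(7/7)(0/6) = 0; P(data | jar D) = (4/9)(5/8)(3/7) = 5/42; P(data | jar E) = (4/7)(3/6)(3/5) = 6/35.
Weighting by the prior gives 3/10 · 10/63 = 1/21, 2/5 · 4/21 = 8/105, 1/10 · 0 = 0, 1/10 · 5/42 = 1/84, 1/10 · 6/35 = 3/175; with total 107/700.
By Bayes' rule, P(jar D | data) = (1/84) / (107/700) = 25/321.

0.0779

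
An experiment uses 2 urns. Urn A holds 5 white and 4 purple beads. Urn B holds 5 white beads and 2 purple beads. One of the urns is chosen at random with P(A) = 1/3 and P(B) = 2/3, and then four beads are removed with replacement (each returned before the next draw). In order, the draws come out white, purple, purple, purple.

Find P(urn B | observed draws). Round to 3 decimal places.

0.406

The likelihood of the observed sequence under each hypothesis: P(data | urn A) = (5/9)(4/9)(4/9)(4/9) = 0.048773; P(data | urn B) = (5/7)(2/7)(2/7)(2/7) = 0.01666.
Weighting by the prior gives 1/3 · 0.048773 = 0.016258, 2/3 · 0.01666 = 0.011106; summing to 0.027364.
Hence P(urn B | data) = (0.011106) / (0.027364) = 0.40588.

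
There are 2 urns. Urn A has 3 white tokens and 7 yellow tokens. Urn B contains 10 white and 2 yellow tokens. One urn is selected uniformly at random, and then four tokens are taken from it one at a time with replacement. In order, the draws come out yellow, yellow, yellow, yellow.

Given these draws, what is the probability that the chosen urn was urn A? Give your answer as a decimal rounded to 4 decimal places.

The likelihood of the observed sequence under each hypothesis: P(data | urn A) = (7/10)(7/10)(7/10)(7/10) = 0.2401; P(data | urn B) = (2/12)(2/12)(2/12)(2/12) = 0.0007716.
Multiplying each by its prior: 1/2 · 0.2401 = 0.12005, 1/2 · 0.0007716 = 0.0003858; with total 0.12044.
So P(urn A | data) = (0.12005) / (0.12044) = 0.9968.

0.9968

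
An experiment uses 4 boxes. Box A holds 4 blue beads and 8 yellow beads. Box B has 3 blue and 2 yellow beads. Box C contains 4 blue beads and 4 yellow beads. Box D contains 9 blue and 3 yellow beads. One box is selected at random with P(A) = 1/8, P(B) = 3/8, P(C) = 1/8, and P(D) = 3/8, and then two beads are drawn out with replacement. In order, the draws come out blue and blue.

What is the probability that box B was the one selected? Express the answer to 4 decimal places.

The likelihood of the observed sequence under each hypothesis: P(data | box A) = (4/12)(4/12) = 0.11111; P(data | box B) = (3/5)(3/5) = 0.36; P(data | box C) = (4/8)(4/8) = 0.25; P(data | box D) = (9/12)(9/12) = 0.5625.
The prior-weighted likelihoods are 1/8 · 0.11111 = 0.013889, 3/8 · 0.36 = 0.135, 1/8 · 0.25 = 0.03125, 3/8 · 0.5625 = 0.21094; these sum to 0.39108.
By Bayes' rule, P(box B | data) = (0.135) / (0.39108) = 0.3452.

0.3452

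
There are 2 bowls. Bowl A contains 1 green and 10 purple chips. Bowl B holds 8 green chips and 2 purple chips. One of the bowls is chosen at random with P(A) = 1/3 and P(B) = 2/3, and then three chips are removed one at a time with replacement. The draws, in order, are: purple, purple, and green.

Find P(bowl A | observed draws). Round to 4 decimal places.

Compute the likelihood of the observed sequence for each case: P(data | bowl A) = (10/11)(10/11)(1/11) = 0.075131; P(data | bowl B) = (2/10)(2/10)(8/10) = 0.032.
Weighting by the prior gives 1/3 · 0.075131 = 0.025044, 2/3 · 0.032 = 0.021333; with total 0.046377.
Therefore the posterior P(bowl A | data) = (0.025044) / (0.046377) = 0.54.

0.5400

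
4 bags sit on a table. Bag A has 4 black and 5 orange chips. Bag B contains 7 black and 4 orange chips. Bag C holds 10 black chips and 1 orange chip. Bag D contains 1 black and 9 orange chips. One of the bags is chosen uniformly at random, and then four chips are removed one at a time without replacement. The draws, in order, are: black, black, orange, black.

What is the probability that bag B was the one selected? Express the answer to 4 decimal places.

For each hypothesis, P(data | H) works out to: P(data | bag A) = (4/9)(3/8)(5/7)(2/6) = 5/126; P(data | bag B) = (7/11)(6/10)(4/9)(5/8) = 7/66; P(data | bag C) = (10/11)(9/10)(1/9)(8/8) = 1/11; P(data | bag D) = (1/10)(0/9) = 0.
Weighting by the prior gives 1/4 · 5/126 = 5/504, 1/4 · 7/66 = 7/264, 1/4 · 1/11 = 1/44, 1/4 · 0 = 0; summing to 41/693.
So P(bag B | data) = (7/264) / (41/693) = 147/328.

0.4482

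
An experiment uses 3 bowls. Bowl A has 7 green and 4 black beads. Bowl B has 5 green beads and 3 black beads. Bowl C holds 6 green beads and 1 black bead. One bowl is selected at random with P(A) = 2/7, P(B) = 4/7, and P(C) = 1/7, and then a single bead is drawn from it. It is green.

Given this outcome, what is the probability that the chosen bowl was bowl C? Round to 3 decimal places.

Compute the likelihood of this draw for each case: P(data | bowl A) = (7/11) = 0.63636; P(data | bowl B) = (5/8) = 0.625; P(data | bowl C) = (6/7) = 0.85714.
Weighting by the prior gives 2/7 · 0.63636 = 0.18182, 4/7 · 0.625 = 0.35714, 1/7 · 0.85714 = 0.12245; summing to 0.66141.
So P(bowl C | data) = (0.12245) / (0.66141) = 0.18513.

0.185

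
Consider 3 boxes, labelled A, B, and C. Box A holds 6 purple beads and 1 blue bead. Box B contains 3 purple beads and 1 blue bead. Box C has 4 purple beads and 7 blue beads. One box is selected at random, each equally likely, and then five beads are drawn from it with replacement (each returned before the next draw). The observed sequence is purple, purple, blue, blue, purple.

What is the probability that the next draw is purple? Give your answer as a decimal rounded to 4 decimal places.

For each hypothesis, P(data | H) works out to: P(data | box A) = (6/7)(6/7)(1/7)(1/7)(6/7) = 0.012852; P(data | box B) = (3/4)(3/4)(1/4)(1/4)(3/4) = 0.026367; P(data | box C) = (4/11)(4/11)(7/11)(7/11)(4/11) = 0.019472.
The prior-weighted likelihoods are 1/3 · 0.012852 = 0.0042839, 1/3 · 0.026367 = 0.0087891, 1/3 · 0.019472 = 0.0064907; these sum to 0.019564.
The posterior is then P(box A | data) = 0.21897, P(box B | data) = 0.44925, P(box C | data) = 0.33177.
So P(purple next | data) = Σ P(purple next | H) P(H | data) = (6/7)(0.21897) + (3/4)(0.44925) + (4/11)(0.33177) = 0.64528.

0.6453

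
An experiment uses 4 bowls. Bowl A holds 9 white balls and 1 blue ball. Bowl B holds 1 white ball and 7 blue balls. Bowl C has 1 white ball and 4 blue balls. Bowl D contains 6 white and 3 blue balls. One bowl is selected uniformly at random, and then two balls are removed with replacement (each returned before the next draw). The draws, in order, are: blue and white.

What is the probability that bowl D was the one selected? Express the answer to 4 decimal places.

0.3821

Under each hypothesis, the probability of the observed sequence is: P(data | bowl A) = (1/10)(9/10) = 0.09; P(data | bowl B) = (7/8)(1/8) = 0.10938; P(data | bowl C) = (4/5)(1/5) = 0.16; P(data | bowl D) = (3/9)(6/9) = 0.22222.
Multiplying each by its prior: 1/4 · 0.09 = 0.0225, 1/4 · 0.10938 = 0.027344, 1/4 · 0.16 = 0.04, 1/4 · 0.22222 = 0.055556; with total 0.1454.
Hence P(bowl D | data) = (0.055556) / (0.1454) = 0.38209.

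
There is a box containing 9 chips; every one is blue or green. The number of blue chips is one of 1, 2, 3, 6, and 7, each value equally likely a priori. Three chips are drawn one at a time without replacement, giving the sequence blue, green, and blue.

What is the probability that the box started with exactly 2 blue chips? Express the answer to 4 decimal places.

0.0625

Under each hypothesis, the probability of the observed sequence is: P(data | r = 1) = (1/9)(8/8)(0/7) = 0; P(data | r = 2) = (2/9)(7/8)(1/7) = 1/36; P(data | r = 3) = (3/9)(6/8)(2/7) = 1/14; P(data | r = 6) = (6/9)(3/8)(5/7) = 5/28; P(data | r = 7) = (7/9)(2/8)(6/7) = 1/6.
Weighting by the prior gives 1/5 · 0 = 0, 1/5 · 1/36 = 1/180, 1/5 · 1/14 = 1/70, 1/5 · 5/28 = 1/28, 1/5 · 1/6 = 1/30; summing to 4/45.
By Bayes' rule, P(r = 2 | data) = (1/180) / (4/45) = 1/16.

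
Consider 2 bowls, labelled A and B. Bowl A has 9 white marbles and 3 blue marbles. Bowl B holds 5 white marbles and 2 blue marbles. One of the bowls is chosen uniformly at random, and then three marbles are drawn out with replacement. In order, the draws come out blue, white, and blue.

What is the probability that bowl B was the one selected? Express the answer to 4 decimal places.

0.5544

Under each hypothesis, the probability of the observed sequence is: P(data | bowl A) = (3/12)(9/12)(3/12) = 0.046875; P(data | bowl B) = (2/7)(5/7)(2/7) = 0.058309.
The prior-weighted likelihoods are 1/2 · 0.046875 = 0.023438, 1/2 · 0.058309 = 0.029155; these sum to 0.052592.
By Bayes' rule, P(bowl B | data) = (0.029155) / (0.052592) = 0.55435.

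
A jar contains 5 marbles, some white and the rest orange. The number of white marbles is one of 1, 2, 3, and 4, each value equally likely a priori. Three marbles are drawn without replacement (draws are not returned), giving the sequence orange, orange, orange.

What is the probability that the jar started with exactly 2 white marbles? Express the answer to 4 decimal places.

Compute the likelihood of the observed sequence for each case: P(data | r = 1) = (4/5)(3/4)(2/3) = 2/5; P(data | r = 2) = (3/5)(2/4)(1/3) = 1/10; P(data | r = 3) = (2/5)(1/4)(0/3) = 0; P(data | r = 4) = (1/5)(0/4) = 0.
The prior-weighted likelihoods are 1/4 · 2/5 = 1/10, 1/4 · 1/10 = 1/40, 1/4 · 0 = 0, 1/4 · 0 = 0; summing to 1/8.
Therefore the posterior P(r = 2 | data) = (1/40) / (1/8) = 1/5.

0.2000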